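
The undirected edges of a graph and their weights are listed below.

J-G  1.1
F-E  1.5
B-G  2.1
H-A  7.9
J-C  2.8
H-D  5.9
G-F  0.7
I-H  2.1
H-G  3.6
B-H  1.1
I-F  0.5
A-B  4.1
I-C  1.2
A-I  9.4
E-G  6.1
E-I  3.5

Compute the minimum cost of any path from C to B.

Running Dijkstra from C:
C: 0
I: 1.2  (via C)
F: 1.7  (via I)
G: 2.4  (via F)
J: 2.8  (via C)
E: 3.2  (via F)
H: 3.3  (via I)
B: 4.4  (via H)
Shortest route: C–I–H–B = 4.4.

4.4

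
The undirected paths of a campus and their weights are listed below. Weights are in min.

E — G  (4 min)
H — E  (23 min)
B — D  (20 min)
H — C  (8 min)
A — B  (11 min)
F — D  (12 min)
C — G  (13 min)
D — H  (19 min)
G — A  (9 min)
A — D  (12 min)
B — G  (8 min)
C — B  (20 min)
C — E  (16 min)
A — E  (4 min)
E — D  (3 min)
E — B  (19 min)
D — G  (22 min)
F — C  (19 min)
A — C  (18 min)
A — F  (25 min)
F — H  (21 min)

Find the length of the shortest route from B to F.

27 min

Enumerating some paths:
B → A → E → D → F: 11+4+3+12 = 30
B → G → E → D → F: 8+4+3+12 = 27
The minimum is 27 min via B → G → E → D → F.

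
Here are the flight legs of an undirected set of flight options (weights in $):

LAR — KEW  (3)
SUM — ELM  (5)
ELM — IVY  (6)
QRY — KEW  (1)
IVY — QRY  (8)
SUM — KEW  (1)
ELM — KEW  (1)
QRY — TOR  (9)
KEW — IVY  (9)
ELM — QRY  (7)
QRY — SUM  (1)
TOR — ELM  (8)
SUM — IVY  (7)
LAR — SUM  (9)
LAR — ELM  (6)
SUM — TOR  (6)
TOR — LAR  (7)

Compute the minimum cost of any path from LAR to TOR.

Settle nodes by increasing distance from LAR:
LAR: 0
KEW: 3  (via LAR)
ELM: 4  (via KEW)
SUM: 4  (via KEW)
QRY: 4  (via KEW)
TOR: 7  (via LAR)
Shortest route: LAR–TOR = $7.

$7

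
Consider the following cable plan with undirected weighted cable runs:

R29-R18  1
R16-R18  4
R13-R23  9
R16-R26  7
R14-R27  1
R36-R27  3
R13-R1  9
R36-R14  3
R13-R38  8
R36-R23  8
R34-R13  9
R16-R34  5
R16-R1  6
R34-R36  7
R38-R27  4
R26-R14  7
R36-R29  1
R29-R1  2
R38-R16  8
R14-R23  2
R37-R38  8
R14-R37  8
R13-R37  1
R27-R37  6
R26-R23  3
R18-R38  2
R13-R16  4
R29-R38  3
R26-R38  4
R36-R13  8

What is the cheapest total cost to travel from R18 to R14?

Running Dijkstra from R18:
R18: 0
R29: 1  (via R18)
R36: 2  (via R29)
R38: 2  (via R18)
R1: 3  (via R29)
R16: 4  (via R18)
R27: 5  (via R36)
R14: 5  (via R36)
Shortest route: R18 → R29 → R36 → R14 = 5.

5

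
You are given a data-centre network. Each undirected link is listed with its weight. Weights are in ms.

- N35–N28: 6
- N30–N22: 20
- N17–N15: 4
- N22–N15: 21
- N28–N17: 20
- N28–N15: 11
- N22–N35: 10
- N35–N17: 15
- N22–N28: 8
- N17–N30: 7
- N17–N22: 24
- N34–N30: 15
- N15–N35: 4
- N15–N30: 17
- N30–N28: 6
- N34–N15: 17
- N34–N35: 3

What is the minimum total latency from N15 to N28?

Shortest distances from N15:
N15: 0
N17: 4  (via N15)
N35: 4  (via N15)
N34: 7  (via N35)
N28: 10  (via N35)
Shortest route: N15–N35–N28 = 10 ms.

10 ms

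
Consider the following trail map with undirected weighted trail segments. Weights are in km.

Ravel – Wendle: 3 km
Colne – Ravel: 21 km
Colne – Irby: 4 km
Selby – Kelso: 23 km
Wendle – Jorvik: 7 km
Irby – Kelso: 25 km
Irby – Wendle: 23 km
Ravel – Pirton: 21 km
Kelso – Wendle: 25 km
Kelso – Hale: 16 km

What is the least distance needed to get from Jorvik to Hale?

Shortest distances from Jorvik:
Jorvik: 0
Wendle: 7  (via Jorvik)
Ravel: 10  (via Wendle)
Irby: 30  (via Wendle)
Pirton: 31  (via Ravel)
Colne: 31  (via Ravel)
Kelso: 32  (via Wendle)
Hale: 48  (via Kelso)
Shortest route: Jorvik–Wendle–Kelso–Hale = 48 km.

48 km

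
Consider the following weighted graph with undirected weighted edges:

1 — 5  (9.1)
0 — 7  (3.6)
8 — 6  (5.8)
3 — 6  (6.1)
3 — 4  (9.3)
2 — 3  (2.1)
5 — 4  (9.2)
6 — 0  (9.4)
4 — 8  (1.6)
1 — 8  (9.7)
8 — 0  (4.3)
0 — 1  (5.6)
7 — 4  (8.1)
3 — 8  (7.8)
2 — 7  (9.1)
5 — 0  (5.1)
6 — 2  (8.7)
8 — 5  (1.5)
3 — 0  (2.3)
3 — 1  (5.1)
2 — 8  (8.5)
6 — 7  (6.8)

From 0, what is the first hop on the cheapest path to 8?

8

Compare a few routes:
0–8: 4.3 = 4.3
0–3–8: 2.3+7.8 = 10.1
0–5–8: 5.1+1.5 = 6.6
Cheapest is 0–8 at 4.3.
So from 0 the first move is to 8.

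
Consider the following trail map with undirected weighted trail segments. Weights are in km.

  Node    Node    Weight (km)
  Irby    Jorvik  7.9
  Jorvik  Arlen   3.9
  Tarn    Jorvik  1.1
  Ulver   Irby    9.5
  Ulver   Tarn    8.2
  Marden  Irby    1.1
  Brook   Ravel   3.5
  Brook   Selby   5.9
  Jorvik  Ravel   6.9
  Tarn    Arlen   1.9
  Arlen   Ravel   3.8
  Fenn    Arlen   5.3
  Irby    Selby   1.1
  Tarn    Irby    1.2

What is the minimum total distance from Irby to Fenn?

Candidate routes:
Irby–Tarn–Arlen–Fenn: 1.2+1.9+5.3 = 8.4
Irby–Tarn–Jorvik–Arlen–Fenn: 1.2+1.1+3.9+5.3 = 11.5
The minimum is 8.4 km via Irby–Tarn–Arlen–Fenn.

8.4 km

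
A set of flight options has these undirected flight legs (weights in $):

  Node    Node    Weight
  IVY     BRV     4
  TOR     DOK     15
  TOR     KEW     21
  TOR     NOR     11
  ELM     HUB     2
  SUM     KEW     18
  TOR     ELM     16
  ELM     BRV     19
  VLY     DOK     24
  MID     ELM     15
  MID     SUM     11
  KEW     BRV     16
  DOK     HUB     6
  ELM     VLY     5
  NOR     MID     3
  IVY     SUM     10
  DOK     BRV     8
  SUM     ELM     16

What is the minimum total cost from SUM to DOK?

Enumerating some paths:
SUM - MID - ELM - HUB - DOK: 11+15+2+6 = 34
SUM - MID - NOR - TOR - DOK: 11+3+11+15 = 40
SUM - ELM - HUB - DOK: 16+2+6 = 24
SUM - IVY - BRV - DOK: 10+4+8 = 22
Cheapest is SUM - IVY - BRV - DOK at $22.

$22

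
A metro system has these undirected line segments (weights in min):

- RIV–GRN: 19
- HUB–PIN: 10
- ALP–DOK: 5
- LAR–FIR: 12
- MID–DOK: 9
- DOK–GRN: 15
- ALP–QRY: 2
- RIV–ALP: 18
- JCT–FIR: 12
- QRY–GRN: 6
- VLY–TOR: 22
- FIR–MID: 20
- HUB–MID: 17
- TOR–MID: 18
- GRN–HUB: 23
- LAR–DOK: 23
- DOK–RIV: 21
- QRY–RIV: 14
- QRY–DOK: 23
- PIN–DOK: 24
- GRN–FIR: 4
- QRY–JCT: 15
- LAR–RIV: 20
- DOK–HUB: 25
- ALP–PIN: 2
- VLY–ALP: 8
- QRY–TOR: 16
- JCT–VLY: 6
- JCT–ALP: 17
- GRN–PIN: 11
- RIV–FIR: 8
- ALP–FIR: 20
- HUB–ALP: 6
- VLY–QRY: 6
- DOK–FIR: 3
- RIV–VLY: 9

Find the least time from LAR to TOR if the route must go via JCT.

Best LAR to JCT: LAR → FIR → JCT costing 24
Shortest JCT→TOR: JCT → VLY → TOR = 28
Total via JCT: 24 + 28 = 52 min.

52 min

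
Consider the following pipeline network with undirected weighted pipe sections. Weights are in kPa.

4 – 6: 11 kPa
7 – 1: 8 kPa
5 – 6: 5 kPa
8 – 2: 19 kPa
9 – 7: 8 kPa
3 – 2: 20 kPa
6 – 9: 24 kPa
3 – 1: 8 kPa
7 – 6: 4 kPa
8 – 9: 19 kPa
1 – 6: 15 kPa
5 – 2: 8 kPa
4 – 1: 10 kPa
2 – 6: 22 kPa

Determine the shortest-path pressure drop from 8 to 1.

35 kPa

Enumerating some paths:
8–9–7–1: 19+8+8 = 35
8–9–7–6–1: 19+8+4+15 = 46
8–2–5–6–7–1: 19+8+5+4+8 = 44
The minimum is 35 kPa via 8–9–7–1.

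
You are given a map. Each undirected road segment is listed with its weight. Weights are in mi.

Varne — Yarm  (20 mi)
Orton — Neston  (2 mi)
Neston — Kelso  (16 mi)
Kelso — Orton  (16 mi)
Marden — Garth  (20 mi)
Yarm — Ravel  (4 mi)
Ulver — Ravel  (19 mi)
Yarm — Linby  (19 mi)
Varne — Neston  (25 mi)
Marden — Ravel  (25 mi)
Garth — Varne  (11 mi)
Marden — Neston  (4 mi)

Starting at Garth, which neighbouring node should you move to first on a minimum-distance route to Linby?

Varne

Compare a few routes:
Garth → Marden → Ravel → Yarm → Linby: 20+25+4+19 = 68
Garth → Varne → Yarm → Linby: 11+20+19 = 50
The minimum is 50 mi via Garth → Varne → Yarm → Linby.
So from Garth the first move is to Varne.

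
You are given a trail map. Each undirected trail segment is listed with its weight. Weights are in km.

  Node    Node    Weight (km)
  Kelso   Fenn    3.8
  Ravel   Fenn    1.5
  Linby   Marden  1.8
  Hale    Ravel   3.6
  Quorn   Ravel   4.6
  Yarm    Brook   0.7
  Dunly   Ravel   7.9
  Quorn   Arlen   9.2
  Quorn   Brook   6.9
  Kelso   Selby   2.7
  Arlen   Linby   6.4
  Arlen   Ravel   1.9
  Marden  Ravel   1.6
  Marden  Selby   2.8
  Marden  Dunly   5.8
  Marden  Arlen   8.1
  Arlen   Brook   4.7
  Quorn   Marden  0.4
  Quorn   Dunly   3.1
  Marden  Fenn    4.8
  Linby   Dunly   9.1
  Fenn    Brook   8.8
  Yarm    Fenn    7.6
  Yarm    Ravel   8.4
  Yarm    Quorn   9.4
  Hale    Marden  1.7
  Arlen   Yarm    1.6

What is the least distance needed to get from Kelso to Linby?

Running Dijkstra from Kelso:
Kelso: 0
Selby: 2.7  (via Kelso)
Fenn: 3.8  (via Kelso)
Ravel: 5.3  (via Fenn)
Marden: 5.5  (via Selby)
Quorn: 5.9  (via Marden)
Arlen: 7.2  (via Ravel)
Hale: 7.2  (via Marden)
Linby: 7.3  (via Marden)
Shortest route: Kelso → Selby → Marden → Linby = 7.3 km.

7.3 km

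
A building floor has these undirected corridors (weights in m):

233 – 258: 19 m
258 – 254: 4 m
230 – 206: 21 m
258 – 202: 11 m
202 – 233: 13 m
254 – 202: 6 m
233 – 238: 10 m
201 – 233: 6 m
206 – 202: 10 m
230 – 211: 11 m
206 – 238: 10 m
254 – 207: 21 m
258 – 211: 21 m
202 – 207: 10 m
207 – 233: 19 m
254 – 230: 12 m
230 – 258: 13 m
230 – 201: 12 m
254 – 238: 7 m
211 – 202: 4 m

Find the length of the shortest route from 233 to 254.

17 m

Shortest distances from 233:
233: 0
201: 6  (via 233)
238: 10  (via 233)
202: 13  (via 233)
211: 17  (via 202)
254: 17  (via 238)
Shortest route: 233 → 238 → 254 = 17 m.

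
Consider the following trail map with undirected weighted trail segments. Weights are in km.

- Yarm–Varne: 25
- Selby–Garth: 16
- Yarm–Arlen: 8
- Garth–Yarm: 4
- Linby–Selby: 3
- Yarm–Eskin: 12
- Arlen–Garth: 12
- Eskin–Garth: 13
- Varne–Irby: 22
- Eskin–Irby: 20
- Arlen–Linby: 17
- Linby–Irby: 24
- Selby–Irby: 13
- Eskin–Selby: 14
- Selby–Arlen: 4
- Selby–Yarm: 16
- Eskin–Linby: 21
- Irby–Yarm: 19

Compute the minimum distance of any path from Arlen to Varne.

Shortest distances from Arlen:
Arlen: 0
Selby: 4  (via Arlen)
Linby: 7  (via Selby)
Yarm: 8  (via Arlen)
Garth: 12  (via Arlen)
Irby: 17  (via Selby)
Eskin: 18  (via Selby)
Varne: 33  (via Yarm)
Shortest route: Arlen–Yarm–Varne = 33 km.

33 km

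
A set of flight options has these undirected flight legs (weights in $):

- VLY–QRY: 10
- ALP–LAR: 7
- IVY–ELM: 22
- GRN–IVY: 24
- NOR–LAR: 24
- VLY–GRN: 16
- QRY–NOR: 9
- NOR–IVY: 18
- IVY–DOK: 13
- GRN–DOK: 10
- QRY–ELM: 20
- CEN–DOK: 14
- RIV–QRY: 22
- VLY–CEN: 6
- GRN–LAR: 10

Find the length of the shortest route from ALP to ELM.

Running Dijkstra from ALP:
ALP: 0
LAR: 7  (via ALP)
GRN: 17  (via LAR)
DOK: 27  (via GRN)
NOR: 31  (via LAR)
VLY: 33  (via GRN)
CEN: 39  (via VLY)
IVY: 40  (via DOK)
QRY: 40  (via NOR)
ELM: 60  (via QRY)
Shortest route: ALP–LAR–NOR–QRY–ELM = $60.

$60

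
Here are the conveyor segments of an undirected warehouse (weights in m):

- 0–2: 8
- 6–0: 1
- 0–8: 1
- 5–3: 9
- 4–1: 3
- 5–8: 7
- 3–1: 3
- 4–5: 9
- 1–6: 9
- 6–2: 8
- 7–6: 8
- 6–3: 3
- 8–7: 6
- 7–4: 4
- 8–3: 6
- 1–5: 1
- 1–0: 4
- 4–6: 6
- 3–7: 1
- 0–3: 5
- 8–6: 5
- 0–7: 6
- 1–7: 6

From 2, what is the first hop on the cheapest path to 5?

0

Compare a few routes:
2 → 6 → 0 → 1 → 5: 8+1+4+1 = 14
2 → 6 → 3 → 1 → 5: 8+3+3+1 = 15
2 → 0 → 1 → 5: 8+4+1 = 13
Cheapest is 2 → 0 → 1 → 5 at 13 m.
So from 2 the first move is to 0.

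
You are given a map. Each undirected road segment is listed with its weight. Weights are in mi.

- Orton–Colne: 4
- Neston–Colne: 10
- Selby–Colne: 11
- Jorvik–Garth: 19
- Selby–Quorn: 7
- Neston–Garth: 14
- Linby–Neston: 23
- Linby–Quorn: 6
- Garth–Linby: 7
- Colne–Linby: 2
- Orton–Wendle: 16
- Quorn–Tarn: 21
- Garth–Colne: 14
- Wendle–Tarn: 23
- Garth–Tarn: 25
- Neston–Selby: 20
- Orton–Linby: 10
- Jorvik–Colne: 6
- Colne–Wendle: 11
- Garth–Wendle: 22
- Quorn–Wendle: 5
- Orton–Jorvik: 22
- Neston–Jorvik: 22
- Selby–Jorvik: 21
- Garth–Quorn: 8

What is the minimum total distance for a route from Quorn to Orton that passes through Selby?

22 mi

Best Quorn to Selby: Quorn–Selby costing 7
Best Selby to Orton: Selby–Colne–Orton costing 15
Total via Selby: 7 + 15 = 22 mi.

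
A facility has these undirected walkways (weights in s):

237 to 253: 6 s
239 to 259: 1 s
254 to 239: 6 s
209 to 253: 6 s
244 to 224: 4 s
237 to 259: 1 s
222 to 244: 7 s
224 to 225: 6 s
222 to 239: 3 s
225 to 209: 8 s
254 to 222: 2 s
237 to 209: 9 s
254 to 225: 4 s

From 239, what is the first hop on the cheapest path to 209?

259

Candidate routes:
239 - 222 - 254 - 225 - 209: 3+2+4+8 = 17
239 - 259 - 237 - 209: 1+1+9 = 11
239 - 259 - 237 - 253 - 209: 1+1+6+6 = 14
The minimum is 11 s via 239 - 259 - 237 - 209.
So from 239 the first move is to 259.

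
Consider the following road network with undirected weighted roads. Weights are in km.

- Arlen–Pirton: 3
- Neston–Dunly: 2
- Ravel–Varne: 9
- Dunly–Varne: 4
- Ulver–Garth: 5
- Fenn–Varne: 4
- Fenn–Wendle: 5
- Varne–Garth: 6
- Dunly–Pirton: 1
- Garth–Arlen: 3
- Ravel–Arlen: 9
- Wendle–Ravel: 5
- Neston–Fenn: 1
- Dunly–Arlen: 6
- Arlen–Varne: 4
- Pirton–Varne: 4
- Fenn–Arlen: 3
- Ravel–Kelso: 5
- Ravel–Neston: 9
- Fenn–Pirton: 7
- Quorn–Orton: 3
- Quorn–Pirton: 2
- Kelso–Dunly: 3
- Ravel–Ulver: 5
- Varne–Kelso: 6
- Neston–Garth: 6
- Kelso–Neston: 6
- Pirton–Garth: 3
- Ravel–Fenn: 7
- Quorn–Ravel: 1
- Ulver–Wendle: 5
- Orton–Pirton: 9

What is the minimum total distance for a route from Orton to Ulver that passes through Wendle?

14 km

Shortest Orton→Wendle: Orton–Quorn–Ravel–Wendle = 9
Best Wendle to Ulver: Wendle–Ulver costing 5
Total via Wendle: 9 + 5 = 14 km.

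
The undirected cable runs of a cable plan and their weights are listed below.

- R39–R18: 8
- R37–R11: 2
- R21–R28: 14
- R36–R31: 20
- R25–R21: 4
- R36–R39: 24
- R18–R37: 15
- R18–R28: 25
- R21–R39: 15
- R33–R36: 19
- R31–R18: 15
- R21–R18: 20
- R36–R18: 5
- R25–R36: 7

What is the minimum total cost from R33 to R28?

Running Dijkstra from R33:
R33: 0
R36: 19  (via R33)
R18: 24  (via R36)
R25: 26  (via R36)
R21: 30  (via R25)
R39: 32  (via R18)
R31: 39  (via R36)
R37: 39  (via R18)
R11: 41  (via R37)
R28: 44  (via R21)
Shortest route: R33–R36–R25–R21–R28 = 44.

44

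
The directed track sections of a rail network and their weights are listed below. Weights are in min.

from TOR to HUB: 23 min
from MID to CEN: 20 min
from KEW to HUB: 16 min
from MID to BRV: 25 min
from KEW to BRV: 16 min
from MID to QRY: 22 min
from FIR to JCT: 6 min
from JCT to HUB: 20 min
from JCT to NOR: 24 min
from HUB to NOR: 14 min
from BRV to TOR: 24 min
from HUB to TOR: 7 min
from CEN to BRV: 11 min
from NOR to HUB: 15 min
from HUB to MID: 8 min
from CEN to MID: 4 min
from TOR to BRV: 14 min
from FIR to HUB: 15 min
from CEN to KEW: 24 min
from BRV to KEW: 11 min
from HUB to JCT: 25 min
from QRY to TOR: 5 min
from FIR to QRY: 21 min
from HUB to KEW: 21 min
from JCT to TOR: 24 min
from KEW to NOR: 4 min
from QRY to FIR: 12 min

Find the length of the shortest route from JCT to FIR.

Shortest distances from JCT:
JCT: 0
HUB: 20  (via JCT)
TOR: 24  (via JCT)
NOR: 24  (via JCT)
MID: 28  (via HUB)
BRV: 38  (via TOR)
KEW: 41  (via HUB)
CEN: 48  (via MID)
QRY: 50  (via MID)
FIR: 62  (via QRY)
Shortest route: JCT–HUB–MID–QRY–FIR = 62 min.

62 min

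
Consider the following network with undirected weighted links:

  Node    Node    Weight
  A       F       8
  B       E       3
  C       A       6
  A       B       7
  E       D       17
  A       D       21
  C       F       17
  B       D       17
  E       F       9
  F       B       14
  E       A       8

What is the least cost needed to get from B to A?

7

Shortest distances from B:
B: 0
E: 3  (via B)
A: 7  (via B)
Shortest route: B–A = 7.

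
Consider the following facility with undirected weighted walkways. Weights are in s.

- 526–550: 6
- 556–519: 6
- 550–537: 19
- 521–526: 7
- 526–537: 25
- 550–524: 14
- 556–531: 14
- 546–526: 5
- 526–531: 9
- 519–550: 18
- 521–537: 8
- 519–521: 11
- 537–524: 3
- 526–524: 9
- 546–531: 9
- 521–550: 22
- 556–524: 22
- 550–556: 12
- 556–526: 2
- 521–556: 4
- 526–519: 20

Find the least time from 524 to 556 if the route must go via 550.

Best 524 to 550: 524 → 550 costing 14
Best 550 to 556: 550 → 526 → 556 costing 8
Total via 550: 14 + 8 = 22 s.

22 s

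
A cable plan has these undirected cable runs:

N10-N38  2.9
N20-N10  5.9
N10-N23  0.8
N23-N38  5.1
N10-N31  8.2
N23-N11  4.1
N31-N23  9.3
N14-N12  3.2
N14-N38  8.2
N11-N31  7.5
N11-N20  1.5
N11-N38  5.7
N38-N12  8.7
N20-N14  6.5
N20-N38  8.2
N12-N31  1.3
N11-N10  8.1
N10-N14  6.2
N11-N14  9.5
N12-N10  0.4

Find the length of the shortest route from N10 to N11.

4.9

Enumerating some paths:
N10–N23–N11: 0.8+4.1 = 4.9
N10–N20–N11: 5.9+1.5 = 7.4
N10–N38–N11: 2.9+5.7 = 8.6
N10–N11: 8.1 = 8.1
Cheapest is N10–N23–N11 at 4.9.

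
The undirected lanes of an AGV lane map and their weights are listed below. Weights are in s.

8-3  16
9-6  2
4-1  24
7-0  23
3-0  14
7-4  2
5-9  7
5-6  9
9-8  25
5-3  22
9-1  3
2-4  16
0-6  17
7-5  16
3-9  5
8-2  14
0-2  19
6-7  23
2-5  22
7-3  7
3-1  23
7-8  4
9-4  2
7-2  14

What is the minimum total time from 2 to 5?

22 s

Enumerating some paths:
2–4–9–5: 16+2+7 = 25
2–7–4–9–5: 14+2+2+7 = 25
2–5: 22 = 22
Cheapest is 2–5 at 22 s.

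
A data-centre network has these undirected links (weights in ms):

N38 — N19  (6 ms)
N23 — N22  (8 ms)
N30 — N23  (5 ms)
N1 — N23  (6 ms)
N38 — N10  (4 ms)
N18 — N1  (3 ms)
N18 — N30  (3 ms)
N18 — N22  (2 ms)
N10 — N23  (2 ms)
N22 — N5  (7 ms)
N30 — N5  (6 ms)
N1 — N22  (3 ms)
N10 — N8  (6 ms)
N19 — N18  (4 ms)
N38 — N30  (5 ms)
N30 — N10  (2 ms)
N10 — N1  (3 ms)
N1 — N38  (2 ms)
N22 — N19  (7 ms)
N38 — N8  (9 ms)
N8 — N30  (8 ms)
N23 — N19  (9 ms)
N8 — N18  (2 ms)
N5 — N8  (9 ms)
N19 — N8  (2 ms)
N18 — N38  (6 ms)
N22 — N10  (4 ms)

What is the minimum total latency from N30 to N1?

Candidate routes:
N30–N10–N1: 2+3 = 5
N30–N38–N1: 5+2 = 7
N30–N18–N1: 3+3 = 6
N30–N10–N38–N1: 2+4+2 = 8
Cheapest is N30–N10–N1 at 5 ms.

5 ms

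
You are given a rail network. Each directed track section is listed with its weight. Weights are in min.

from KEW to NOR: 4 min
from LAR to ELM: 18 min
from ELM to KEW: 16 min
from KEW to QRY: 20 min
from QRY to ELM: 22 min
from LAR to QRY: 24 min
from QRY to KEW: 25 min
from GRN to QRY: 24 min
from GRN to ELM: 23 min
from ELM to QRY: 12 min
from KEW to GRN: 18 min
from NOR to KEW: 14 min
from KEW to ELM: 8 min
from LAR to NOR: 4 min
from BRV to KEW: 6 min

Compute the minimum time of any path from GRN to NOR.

43 min

Enumerating some paths:
GRN - ELM - QRY - KEW - NOR: 23+12+25+4 = 64
GRN - ELM - KEW - NOR: 23+16+4 = 43
GRN - QRY - KEW - NOR: 24+25+4 = 53
The minimum is 43 min via GRN - ELM - KEW - NOR.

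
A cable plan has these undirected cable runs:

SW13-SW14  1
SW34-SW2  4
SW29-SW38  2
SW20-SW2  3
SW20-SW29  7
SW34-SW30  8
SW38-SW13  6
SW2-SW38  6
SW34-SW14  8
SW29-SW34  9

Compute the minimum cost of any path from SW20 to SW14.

Enumerating some paths:
SW20–SW2–SW34–SW14: 3+4+8 = 15
SW20–SW2–SW38–SW13–SW14: 3+6+6+1 = 16
SW20–SW29–SW34–SW14: 7+9+8 = 24
SW20–SW29–SW38–SW13–SW14: 7+2+6+1 = 16
The minimum is 15 via SW20–SW2–SW34–SW14.

15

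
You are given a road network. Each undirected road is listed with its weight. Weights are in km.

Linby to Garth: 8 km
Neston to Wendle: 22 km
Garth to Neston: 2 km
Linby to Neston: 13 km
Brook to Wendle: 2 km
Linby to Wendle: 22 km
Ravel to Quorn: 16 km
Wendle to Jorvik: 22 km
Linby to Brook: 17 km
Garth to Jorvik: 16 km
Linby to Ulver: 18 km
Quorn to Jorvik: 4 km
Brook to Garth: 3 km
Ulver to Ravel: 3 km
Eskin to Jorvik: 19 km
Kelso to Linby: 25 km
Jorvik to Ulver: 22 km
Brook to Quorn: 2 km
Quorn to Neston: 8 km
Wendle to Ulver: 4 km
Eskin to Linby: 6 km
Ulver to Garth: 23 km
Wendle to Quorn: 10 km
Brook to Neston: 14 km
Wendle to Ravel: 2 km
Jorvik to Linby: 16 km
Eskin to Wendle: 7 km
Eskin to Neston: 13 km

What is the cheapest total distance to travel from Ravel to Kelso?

Running Dijkstra from Ravel:
Ravel: 0
Wendle: 2  (via Ravel)
Ulver: 3  (via Ravel)
Brook: 4  (via Wendle)
Quorn: 6  (via Brook)
Garth: 7  (via Brook)
Neston: 9  (via Garth)
Eskin: 9  (via Wendle)
Jorvik: 10  (via Quorn)
Linby: 15  (via Garth)
Kelso: 40  (via Linby)
Shortest route: Ravel–Wendle–Brook–Garth–Linby–Kelso = 40 km.

40 km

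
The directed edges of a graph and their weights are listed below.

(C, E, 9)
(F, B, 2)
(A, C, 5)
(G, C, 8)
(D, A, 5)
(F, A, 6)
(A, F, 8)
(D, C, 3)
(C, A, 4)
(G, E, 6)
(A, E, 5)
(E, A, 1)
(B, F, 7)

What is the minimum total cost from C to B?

Compare a few routes:
C - A - F - B: 4+8+2 = 14
C - E - A - F - B: 9+1+8+2 = 20
Cheapest is C - A - F - B at 14.

14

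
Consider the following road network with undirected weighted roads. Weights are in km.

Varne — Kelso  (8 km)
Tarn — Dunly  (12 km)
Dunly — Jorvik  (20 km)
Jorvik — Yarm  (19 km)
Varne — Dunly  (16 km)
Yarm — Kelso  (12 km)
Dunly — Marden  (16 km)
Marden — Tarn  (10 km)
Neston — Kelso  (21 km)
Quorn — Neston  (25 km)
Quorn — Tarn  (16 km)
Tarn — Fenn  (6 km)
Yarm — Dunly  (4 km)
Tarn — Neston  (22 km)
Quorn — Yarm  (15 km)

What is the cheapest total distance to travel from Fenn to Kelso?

34 km

Compare a few routes:
Fenn → Tarn → Dunly → Varne → Kelso: 6+12+16+8 = 42
Fenn → Tarn → Dunly → Yarm → Kelso: 6+12+4+12 = 34
The minimum is 34 km via Fenn → Tarn → Dunly → Yarm → Kelso.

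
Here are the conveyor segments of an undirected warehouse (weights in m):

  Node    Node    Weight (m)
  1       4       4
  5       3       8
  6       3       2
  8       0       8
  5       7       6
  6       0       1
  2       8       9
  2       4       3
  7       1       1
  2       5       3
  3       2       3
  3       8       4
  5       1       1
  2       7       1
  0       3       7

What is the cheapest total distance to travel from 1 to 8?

Running Dijkstra from 1:
1: 0
5: 1  (via 1)
7: 1  (via 1)
2: 2  (via 7)
4: 4  (via 1)
3: 5  (via 2)
6: 7  (via 3)
0: 8  (via 6)
8: 9  (via 3)
Shortest route: 1–7–2–3–8 = 9 m.

9 m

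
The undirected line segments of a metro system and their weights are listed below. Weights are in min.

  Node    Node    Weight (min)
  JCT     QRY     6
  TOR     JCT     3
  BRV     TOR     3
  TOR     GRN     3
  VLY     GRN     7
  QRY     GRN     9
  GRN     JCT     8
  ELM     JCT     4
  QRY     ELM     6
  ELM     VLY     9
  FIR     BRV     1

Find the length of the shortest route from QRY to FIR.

13 min

Running Dijkstra from QRY:
QRY: 0
ELM: 6  (via QRY)
JCT: 6  (via QRY)
TOR: 9  (via JCT)
GRN: 9  (via QRY)
BRV: 12  (via TOR)
FIR: 13  (via BRV)
Shortest route: QRY → JCT → TOR → BRV → FIR = 13 min.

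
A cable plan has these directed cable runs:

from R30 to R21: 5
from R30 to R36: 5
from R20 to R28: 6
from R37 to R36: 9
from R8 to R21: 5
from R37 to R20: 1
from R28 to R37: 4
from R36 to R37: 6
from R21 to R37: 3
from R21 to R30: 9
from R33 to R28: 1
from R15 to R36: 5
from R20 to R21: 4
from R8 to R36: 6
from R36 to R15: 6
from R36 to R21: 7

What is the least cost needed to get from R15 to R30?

21

Settle nodes by increasing distance from R15:
R15: 0
R36: 5  (via R15)
R37: 11  (via R36)
R21: 12  (via R36)
R20: 12  (via R37)
R28: 18  (via R20)
R30: 21  (via R21)
Shortest route: R15–R36–R21–R30 = 21.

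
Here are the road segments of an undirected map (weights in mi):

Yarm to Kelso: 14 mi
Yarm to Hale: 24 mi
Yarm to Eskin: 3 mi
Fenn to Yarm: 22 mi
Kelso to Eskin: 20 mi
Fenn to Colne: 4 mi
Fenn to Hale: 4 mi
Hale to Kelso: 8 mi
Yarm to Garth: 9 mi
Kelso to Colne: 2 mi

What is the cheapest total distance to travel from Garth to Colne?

Shortest distances from Garth:
Garth: 0
Yarm: 9  (via Garth)
Eskin: 12  (via Yarm)
Kelso: 23  (via Yarm)
Colne: 25  (via Kelso)
Shortest route: Garth–Yarm–Kelso–Colne = 25 mi.

25 mi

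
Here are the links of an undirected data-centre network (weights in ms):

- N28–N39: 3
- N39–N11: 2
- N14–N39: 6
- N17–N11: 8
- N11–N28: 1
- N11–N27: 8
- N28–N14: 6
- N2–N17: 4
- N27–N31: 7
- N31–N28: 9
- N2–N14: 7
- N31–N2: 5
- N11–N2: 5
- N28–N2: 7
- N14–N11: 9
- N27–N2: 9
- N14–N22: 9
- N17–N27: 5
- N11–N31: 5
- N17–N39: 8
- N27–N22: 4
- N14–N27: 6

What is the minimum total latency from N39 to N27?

10 ms

Running Dijkstra from N39:
N39: 0
N11: 2  (via N39)
N28: 3  (via N39)
N14: 6  (via N39)
N2: 7  (via N11)
N31: 7  (via N11)
N17: 8  (via N39)
N27: 10  (via N11)
Shortest route: N39–N11–N27 = 10 ms.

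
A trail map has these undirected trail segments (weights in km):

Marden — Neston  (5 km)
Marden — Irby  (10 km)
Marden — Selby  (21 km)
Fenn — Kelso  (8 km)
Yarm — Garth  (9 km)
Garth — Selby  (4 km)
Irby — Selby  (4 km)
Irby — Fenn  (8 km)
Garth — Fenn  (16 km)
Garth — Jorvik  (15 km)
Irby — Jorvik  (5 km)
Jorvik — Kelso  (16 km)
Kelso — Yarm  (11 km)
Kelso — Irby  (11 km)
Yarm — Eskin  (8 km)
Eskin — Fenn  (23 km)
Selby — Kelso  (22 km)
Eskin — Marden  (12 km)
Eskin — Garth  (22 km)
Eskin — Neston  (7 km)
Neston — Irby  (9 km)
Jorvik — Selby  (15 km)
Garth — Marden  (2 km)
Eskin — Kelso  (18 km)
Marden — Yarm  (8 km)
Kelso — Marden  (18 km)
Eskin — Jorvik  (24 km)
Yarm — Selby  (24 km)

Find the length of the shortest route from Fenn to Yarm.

19 km

Running Dijkstra from Fenn:
Fenn: 0
Irby: 8  (via Fenn)
Kelso: 8  (via Fenn)
Selby: 12  (via Irby)
Jorvik: 13  (via Irby)
Garth: 16  (via Fenn)
Neston: 17  (via Irby)
Marden: 18  (via Irby)
Yarm: 19  (via Kelso)
Shortest route: Fenn–Kelso–Yarm = 19 km.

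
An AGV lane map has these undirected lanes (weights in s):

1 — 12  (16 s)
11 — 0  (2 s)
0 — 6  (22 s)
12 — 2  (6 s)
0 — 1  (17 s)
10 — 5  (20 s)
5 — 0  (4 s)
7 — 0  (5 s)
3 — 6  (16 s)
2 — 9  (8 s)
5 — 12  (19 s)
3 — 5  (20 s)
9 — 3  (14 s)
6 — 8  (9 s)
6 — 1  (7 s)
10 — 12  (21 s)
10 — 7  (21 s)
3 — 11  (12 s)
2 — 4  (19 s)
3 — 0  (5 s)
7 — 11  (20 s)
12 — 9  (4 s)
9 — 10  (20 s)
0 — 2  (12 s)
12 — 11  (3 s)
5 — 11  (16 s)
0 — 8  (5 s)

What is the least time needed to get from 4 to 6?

44 s

Running Dijkstra from 4:
4: 0
2: 19  (via 4)
12: 25  (via 2)
9: 27  (via 2)
11: 28  (via 12)
0: 30  (via 11)
5: 34  (via 0)
3: 35  (via 0)
7: 35  (via 0)
8: 35  (via 0)
1: 41  (via 12)
6: 44  (via 8)
Shortest route: 4 → 2 → 12 → 11 → 0 → 8 → 6 = 44 s.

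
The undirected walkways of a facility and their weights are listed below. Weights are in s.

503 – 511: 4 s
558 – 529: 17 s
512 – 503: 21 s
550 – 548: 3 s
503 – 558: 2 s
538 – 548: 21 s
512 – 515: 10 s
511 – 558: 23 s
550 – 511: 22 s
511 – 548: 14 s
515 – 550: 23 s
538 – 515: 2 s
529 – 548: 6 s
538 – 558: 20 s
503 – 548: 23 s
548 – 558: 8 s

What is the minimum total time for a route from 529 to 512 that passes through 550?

Shortest 529→550: 529 → 548 → 550 = 9
Best 550 to 512: 550 → 515 → 512 costing 33
Total via 550: 9 + 33 = 42 s.

42 s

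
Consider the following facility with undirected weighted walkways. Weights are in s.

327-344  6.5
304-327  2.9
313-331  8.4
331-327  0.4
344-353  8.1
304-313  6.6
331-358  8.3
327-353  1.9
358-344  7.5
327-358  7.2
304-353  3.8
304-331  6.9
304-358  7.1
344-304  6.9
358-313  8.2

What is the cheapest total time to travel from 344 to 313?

13.5 s

Settle nodes by increasing distance from 344:
344: 0
327: 6.5  (via 344)
304: 6.9  (via 344)
331: 6.9  (via 327)
358: 7.5  (via 344)
353: 8.1  (via 344)
313: 13.5  (via 304)
Shortest route: 344 → 304 → 313 = 13.5 s.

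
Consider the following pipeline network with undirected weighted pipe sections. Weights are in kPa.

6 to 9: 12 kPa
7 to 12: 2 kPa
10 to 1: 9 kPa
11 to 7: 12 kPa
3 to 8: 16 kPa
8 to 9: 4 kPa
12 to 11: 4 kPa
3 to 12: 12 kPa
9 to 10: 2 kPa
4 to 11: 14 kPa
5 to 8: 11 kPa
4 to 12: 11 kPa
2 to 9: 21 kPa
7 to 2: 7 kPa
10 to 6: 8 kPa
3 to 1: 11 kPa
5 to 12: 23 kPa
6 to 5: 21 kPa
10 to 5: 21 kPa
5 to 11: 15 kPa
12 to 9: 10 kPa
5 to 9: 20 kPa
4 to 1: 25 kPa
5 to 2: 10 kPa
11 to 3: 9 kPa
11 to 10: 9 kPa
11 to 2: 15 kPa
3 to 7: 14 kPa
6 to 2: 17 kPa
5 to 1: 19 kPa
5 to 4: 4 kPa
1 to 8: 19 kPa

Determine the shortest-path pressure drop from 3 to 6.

26 kPa

Shortest distances from 3:
3: 0
11: 9  (via 3)
1: 11  (via 3)
12: 12  (via 3)
7: 14  (via 3)
8: 16  (via 3)
10: 18  (via 11)
9: 20  (via 8)
2: 21  (via 7)
4: 23  (via 11)
5: 24  (via 11)
6: 26  (via 10)
Shortest route: 3–11–10–6 = 26 kPa.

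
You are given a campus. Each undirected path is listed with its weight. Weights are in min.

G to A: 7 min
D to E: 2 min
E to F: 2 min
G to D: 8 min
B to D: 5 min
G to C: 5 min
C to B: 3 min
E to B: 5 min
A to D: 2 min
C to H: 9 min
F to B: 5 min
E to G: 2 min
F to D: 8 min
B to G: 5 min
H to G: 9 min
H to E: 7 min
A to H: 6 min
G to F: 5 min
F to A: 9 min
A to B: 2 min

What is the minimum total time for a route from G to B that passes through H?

Best G to H: G–H costing 9
Shortest H→B: H–A–B = 8
Total via H: 9 + 8 = 17 min.

17 min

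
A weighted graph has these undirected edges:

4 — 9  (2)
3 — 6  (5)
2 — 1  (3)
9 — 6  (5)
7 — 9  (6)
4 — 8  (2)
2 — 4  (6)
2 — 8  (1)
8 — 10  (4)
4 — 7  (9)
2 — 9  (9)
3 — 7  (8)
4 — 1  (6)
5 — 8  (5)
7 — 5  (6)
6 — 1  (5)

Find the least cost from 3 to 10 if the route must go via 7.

Best 3 to 7: 3 → 7 costing 8
Shortest 7→10: 7 → 9 → 4 → 8 → 10 = 14
Total via 7: 8 + 14 = 22.

22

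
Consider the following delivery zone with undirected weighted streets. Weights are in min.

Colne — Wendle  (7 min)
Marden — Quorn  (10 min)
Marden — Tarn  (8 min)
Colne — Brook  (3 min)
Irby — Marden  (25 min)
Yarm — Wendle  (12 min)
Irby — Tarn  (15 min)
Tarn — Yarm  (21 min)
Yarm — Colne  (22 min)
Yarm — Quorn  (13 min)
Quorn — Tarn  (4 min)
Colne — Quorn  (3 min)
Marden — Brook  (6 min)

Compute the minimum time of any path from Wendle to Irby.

29 min

Candidate routes:
Wendle–Colne–Quorn–Tarn–Irby: 7+3+4+15 = 29
Wendle–Colne–Brook–Marden–Tarn–Irby: 7+3+6+8+15 = 39
The minimum is 29 min via Wendle–Colne–Quorn–Tarn–Irby.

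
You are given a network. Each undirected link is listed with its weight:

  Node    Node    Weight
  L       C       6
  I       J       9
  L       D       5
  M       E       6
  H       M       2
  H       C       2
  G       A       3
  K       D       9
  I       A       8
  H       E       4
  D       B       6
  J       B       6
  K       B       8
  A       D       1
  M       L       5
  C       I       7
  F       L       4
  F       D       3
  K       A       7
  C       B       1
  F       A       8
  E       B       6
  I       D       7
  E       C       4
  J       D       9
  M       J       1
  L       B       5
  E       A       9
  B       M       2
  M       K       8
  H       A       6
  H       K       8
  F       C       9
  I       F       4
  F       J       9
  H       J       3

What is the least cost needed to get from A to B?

Enumerating some paths:
A - D - B: 1+6 = 7
A - H - C - B: 6+2+1 = 9
The minimum is 7 via A - D - B.

7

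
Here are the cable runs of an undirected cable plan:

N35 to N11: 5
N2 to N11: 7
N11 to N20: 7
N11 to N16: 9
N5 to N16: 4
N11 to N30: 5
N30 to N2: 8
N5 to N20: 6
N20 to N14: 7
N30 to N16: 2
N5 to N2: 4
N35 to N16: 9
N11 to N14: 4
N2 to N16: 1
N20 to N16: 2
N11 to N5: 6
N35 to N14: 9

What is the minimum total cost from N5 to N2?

4

Running Dijkstra from N5:
N5: 0
N16: 4  (via N5)
N2: 4  (via N5)
Shortest route: N5 → N2 = 4.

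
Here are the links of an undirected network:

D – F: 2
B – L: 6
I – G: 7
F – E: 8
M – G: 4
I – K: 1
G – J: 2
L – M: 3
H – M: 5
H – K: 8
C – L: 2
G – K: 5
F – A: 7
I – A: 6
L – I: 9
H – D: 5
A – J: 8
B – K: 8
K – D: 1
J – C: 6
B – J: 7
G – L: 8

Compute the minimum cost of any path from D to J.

8

Enumerating some paths:
D → K → I → G → J: 1+1+7+2 = 11
D → K → G → J: 1+5+2 = 8
The minimum is 8 via D → K → G → J.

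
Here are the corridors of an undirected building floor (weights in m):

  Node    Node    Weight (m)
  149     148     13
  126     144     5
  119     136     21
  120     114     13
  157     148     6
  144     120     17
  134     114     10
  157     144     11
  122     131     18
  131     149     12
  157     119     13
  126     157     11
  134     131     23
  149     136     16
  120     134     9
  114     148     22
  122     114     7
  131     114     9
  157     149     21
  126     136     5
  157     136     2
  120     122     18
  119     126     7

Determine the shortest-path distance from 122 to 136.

Candidate routes:
122–114–131–149–136: 7+9+12+16 = 44
122–114–148–157–136: 7+22+6+2 = 37
Cheapest is 122–114–148–157–136 at 37 m.

37 m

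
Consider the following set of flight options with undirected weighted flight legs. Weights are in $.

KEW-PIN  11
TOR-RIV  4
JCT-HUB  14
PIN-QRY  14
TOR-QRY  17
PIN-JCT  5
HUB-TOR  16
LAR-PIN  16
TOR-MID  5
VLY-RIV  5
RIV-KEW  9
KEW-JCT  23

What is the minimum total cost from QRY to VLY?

$26

Shortest distances from QRY:
QRY: 0
PIN: 14  (via QRY)
TOR: 17  (via QRY)
JCT: 19  (via PIN)
RIV: 21  (via TOR)
MID: 22  (via TOR)
KEW: 25  (via PIN)
VLY: 26  (via RIV)
Shortest route: QRY → TOR → RIV → VLY = $26.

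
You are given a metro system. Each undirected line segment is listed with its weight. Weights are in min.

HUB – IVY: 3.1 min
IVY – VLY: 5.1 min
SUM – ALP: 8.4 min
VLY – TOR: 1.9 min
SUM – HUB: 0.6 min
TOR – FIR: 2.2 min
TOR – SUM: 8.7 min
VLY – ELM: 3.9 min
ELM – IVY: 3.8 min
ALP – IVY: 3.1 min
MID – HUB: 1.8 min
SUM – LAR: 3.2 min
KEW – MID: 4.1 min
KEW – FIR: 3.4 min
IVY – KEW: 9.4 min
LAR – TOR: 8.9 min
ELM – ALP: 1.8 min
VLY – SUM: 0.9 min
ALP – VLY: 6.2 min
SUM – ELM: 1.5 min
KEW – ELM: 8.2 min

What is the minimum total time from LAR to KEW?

Settle nodes by increasing distance from LAR:
LAR: 0
SUM: 3.2  (via LAR)
HUB: 3.8  (via SUM)
VLY: 4.1  (via SUM)
ELM: 4.7  (via SUM)
MID: 5.6  (via HUB)
TOR: 6  (via VLY)
ALP: 6.5  (via ELM)
IVY: 6.9  (via HUB)
FIR: 8.2  (via TOR)
KEW: 9.7  (via MID)
Shortest route: LAR–SUM–HUB–MID–KEW = 9.7 min.

9.7 min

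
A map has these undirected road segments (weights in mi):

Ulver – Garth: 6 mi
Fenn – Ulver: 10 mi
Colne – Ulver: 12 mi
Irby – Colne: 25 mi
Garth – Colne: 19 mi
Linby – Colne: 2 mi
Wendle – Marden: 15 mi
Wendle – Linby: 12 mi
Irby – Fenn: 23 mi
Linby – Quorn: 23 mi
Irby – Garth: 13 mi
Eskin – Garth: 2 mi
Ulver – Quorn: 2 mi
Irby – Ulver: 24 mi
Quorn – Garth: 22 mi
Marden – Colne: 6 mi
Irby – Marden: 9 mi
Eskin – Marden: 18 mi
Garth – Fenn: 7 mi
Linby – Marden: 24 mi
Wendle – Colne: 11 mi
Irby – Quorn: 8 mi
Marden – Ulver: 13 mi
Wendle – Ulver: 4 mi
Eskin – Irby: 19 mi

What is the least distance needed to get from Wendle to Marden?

Settle nodes by increasing distance from Wendle:
Wendle: 0
Ulver: 4  (via Wendle)
Quorn: 6  (via Ulver)
Garth: 10  (via Ulver)
Colne: 11  (via Wendle)
Eskin: 12  (via Garth)
Linby: 12  (via Wendle)
Irby: 14  (via Quorn)
Fenn: 14  (via Ulver)
Marden: 15  (via Wendle)
Shortest route: Wendle–Marden = 15 mi.

15 mi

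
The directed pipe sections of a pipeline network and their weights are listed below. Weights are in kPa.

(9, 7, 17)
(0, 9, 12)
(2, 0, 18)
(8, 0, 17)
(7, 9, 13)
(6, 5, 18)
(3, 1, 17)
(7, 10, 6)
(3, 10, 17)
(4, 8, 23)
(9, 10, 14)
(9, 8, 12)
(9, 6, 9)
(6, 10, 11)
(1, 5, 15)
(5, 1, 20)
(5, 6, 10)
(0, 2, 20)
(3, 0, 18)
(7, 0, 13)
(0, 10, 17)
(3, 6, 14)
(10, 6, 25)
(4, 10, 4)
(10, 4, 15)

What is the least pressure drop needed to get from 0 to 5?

Compare a few routes:
0–9–6–5: 12+9+18 = 39
0–9–7–10–6–5: 12+17+6+25+18 = 78
0–10–6–5: 17+25+18 = 60
0–9–10–6–5: 12+14+25+18 = 69
The minimum is 39 kPa via 0–9–6–5.

39 kPa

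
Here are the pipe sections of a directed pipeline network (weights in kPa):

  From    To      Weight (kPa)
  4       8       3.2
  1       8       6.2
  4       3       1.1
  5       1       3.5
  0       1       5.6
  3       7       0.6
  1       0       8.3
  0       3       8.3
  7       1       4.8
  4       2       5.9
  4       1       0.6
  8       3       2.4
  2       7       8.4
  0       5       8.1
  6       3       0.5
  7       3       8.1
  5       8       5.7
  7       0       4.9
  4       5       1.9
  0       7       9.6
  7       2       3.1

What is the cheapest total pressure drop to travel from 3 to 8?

Enumerating some paths:
3–7–1–8: 0.6+4.8+6.2 = 11.6
3–7–0–1–8: 0.6+4.9+5.6+6.2 = 17.3
3–7–0–5–8: 0.6+4.9+8.1+5.7 = 19.3
Cheapest is 3–7–1–8 at 11.6 kPa.

11.6 kPa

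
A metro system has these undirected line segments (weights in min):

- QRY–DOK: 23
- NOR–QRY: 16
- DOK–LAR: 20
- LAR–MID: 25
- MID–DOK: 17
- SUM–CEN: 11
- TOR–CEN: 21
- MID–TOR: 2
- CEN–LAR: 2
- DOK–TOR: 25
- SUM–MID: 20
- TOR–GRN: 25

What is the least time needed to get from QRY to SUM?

56 min

Candidate routes:
QRY - DOK - LAR - CEN - SUM: 23+20+2+11 = 56
QRY - DOK - MID - SUM: 23+17+20 = 60
Cheapest is QRY - DOK - LAR - CEN - SUM at 56 min.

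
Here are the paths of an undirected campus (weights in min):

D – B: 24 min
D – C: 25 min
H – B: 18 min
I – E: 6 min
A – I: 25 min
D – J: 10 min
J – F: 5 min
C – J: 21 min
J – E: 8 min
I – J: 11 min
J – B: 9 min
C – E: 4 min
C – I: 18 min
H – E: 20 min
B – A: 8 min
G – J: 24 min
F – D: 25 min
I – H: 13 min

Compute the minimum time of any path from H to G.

Enumerating some paths:
H–E–J–G: 20+8+24 = 52
H–B–J–G: 18+9+24 = 51
H–I–J–G: 13+11+24 = 48
H–I–E–J–G: 13+6+8+24 = 51
The minimum is 48 min via H–I–J–G.

48 min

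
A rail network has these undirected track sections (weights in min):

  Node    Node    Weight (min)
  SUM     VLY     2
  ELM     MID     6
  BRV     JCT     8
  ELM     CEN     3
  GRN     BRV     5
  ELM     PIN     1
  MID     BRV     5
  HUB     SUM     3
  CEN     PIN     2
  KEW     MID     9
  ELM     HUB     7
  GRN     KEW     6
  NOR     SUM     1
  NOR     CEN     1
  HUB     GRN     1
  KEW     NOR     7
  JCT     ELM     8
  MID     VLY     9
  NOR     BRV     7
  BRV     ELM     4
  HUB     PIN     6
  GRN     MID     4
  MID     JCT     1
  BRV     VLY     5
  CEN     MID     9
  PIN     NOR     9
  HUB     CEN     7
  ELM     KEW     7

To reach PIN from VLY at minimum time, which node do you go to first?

SUM

Enumerating some paths:
VLY–SUM–NOR–CEN–ELM–PIN: 2+1+1+3+1 = 8
VLY–BRV–ELM–PIN: 5+4+1 = 10
VLY–SUM–HUB–PIN: 2+3+6 = 11
VLY–SUM–NOR–CEN–PIN: 2+1+1+2 = 6
The minimum is 6 min via VLY–SUM–NOR–CEN–PIN.
So from VLY the first move is to SUM.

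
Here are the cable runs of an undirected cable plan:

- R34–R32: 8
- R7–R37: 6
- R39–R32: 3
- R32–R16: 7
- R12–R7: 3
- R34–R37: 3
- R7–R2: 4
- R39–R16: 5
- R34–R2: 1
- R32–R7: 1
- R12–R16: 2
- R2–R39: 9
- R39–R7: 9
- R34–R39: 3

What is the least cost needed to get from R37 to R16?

11

Candidate routes:
R37 → R34 → R39 → R16: 3+3+5 = 11
R37 → R7 → R32 → R16: 6+1+7 = 14
R37 → R7 → R32 → R39 → R16: 6+1+3+5 = 15
R37 → R34 → R2 → R7 → R12 → R16: 3+1+4+3+2 = 13
Cheapest is R37 → R34 → R39 → R16 at 11.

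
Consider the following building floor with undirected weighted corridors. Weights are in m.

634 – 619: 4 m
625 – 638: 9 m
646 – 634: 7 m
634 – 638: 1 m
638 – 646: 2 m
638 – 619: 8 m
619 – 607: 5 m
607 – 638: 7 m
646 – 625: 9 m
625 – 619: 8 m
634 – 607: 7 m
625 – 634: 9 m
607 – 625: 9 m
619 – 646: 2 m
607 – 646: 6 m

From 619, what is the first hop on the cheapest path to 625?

Candidate routes:
619–625: 8 = 8
619–646–625: 2+9 = 11
The minimum is 8 m via 619–625.
So from 619 the first move is to 625.

625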